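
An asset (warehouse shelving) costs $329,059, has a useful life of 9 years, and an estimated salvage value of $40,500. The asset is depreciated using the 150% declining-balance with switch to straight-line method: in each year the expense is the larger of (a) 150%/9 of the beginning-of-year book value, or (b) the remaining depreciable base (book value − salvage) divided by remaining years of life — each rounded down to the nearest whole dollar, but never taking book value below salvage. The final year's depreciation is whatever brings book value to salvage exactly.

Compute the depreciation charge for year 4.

Depreciable base = $329,059 − $40,500 = $288,559.
Year 1: DB = ⌊$329,059 × 150%/9⌋ = $54,843; SL = ⌊$288,559/9⌋ = $32,062 → take DB $54,843. Book value $274,216.
Year 2: DB = ⌊$274,216 × 150%/9⌋ = $45,702; SL = ⌊$233,716/8⌋ = $29,214 → take DB $45,702. Book value $228,514.
Year 3: DB = ⌊$228,514 × 150%/9⌋ = $38,085; SL = ⌊$188,014/7⌋ = $26,859 → take DB $38,085. Book value $190,429.
Year 4: DB = ⌊$190,429 × 150%/9⌋ = $31,738; SL = ⌊$149,929/6⌋ = $24,988 → take DB $31,738. Book value $158,691.

$31,738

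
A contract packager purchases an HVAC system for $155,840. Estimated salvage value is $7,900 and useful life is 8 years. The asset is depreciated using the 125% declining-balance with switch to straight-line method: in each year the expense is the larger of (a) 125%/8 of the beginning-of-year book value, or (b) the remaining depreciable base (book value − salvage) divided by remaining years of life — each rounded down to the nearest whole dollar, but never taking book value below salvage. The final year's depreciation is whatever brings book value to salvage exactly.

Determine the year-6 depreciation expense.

$17,142

Depreciable base = $155,840 − $7,900 = $147,940.
Year 1: DB = ⌊$155,840 × 125%/8⌋ = $24,350; SL = ⌊$147,940/8⌋ = $18,492 → take DB $24,350. Book value $131,490.
Year 2: DB = ⌊$131,490 × 125%/8⌋ = $20,545; SL = ⌊$123,590/7⌋ = $17,655 → take DB $20,545. Book value $110,945.
Year 3: DB = ⌊$110,945 × 125%/8⌋ = $17,335; SL = ⌊$103,045/6⌋ = $17,174 → take DB $17,335. Book value $93,610.
Year 4: DB = ⌊$93,610 × 125%/8⌋ = $14,626; SL = ⌊$85,710/5⌋ = $17,142 → take SL $17,142. Book value $76,468.
Year 5: DB = ⌊$76,468 × 125%/8⌋ = $11,948; SL = ⌊$68,568/4⌋ = $17,142 → take SL $17,142. Book value $59,326.
Year 6: DB = ⌊$59,326 × 125%/8⌋ = $9,269; SL = ⌊$51,426/3⌋ = $17,142 → take SL $17,142. Book value $42,184.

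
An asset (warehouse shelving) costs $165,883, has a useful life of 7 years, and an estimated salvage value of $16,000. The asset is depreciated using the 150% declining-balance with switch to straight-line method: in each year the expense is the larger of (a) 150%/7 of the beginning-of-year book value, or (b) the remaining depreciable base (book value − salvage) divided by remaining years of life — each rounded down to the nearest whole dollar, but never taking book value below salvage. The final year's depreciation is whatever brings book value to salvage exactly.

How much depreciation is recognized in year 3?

$21,944

Depreciable base = $165,883 − $16,000 = $149,883.
Year 1: DB = ⌊$165,883 × 150%/7⌋ = $35,546; SL = ⌊$149,883/7⌋ = $21,411 → take DB $35,546. Book value $130,337.
Year 2: DB = ⌊$130,337 × 150%/7⌋ = $27,929; SL = ⌊$114,337/6⌋ = $19,056 → take DB $27,929. Book value $102,408.
Year 3: DB = ⌊$102,408 × 150%/7⌋ = $21,944; SL = ⌊$86,408/5⌋ = $17,281 → take DB $21,944. Book value $80,464.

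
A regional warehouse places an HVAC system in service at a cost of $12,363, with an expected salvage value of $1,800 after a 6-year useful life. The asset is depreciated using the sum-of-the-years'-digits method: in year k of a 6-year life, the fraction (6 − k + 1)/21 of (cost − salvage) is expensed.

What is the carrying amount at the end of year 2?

$6,830

Depreciable base = $12,363 − $1,800 = $10,563.
Sum of the years' digits = 6+5+4+3+2+1 = 21.
Year 1: $10,563 × 6/21 = $3,018. Book value $9,345.
Year 2: $10,563 × 5/21 = $2,515. Book value $6,830.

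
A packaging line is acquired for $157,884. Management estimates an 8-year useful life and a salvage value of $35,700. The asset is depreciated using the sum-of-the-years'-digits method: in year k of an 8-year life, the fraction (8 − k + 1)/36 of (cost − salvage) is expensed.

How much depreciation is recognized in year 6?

$10,182

Depreciable base = $157,884 − $35,700 = $122,184.
Sum of the years' digits = 8+7+6+5+4+3+2+1 = 36.
Year 1: $122,184 × 8/36 = $27,152. Book value $130,732.
Year 2: $122,184 × 7/36 = $23,758. Book value $106,974.
Year 3: $122,184 × 6/36 = $20,364. Book value $86,610.
Year 4: $122,184 × 5/36 = $16,970. Book value $69,640.
Year 5: $122,184 × 4/36 = $13,576. Book value $56,064.
Year 6: $122,184 × 3/36 = $10,182. Book value $45,882.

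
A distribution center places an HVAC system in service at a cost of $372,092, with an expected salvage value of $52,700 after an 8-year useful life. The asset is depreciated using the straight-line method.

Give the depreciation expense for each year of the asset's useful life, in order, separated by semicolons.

$39,924; $39,924; $39,924; $39,924; $39,924; $39,924; $39,924; $39,924

Depreciable base = $372,092 − $52,700 = $319,392.
Annual expense = $319,392 / 8 = $39,924.
End of year 1: book value $332,168.
End of year 2: book value $292,244.
End of year 3: book value $252,320.
End of year 4: book value $212,396.
End of year 5: book value $172,472.
End of year 6: book value $132,548.
End of year 7: book value $92,624.
End of year 8: book value $52,700.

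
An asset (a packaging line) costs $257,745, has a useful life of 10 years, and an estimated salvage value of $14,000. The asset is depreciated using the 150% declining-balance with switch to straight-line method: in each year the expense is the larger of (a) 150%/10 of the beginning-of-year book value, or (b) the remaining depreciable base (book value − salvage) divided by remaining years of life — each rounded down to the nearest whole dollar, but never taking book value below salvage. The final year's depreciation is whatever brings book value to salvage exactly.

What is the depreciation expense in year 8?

Depreciable base = $257,745 − $14,000 = $243,745.
Year 1: DB = ⌊$257,745 × 150%/10⌋ = $38,661; SL = ⌊$243,745/10⌋ = $24,374 → take DB $38,661. Book value $219,084.
Year 2: DB = ⌊$219,084 × 150%/10⌋ = $32,862; SL = ⌊$205,084/9⌋ = $22,787 → take DB $32,862. Book value $186,222.
Year 3: DB = ⌊$186,222 × 150%/10⌋ = $27,933; SL = ⌊$172,222/8⌋ = $21,527 → take DB $27,933. Book value $158,289.
Year 4: DB = ⌊$158,289 × 150%/10⌋ = $23,743; SL = ⌊$144,289/7⌋ = $20,612 → take DB $23,743. Book value $134,546.
Year 5: DB = ⌊$134,546 × 150%/10⌋ = $20,181; SL = ⌊$120,546/6⌋ = $20,091 → take DB $20,181. Book value $114,365.
Year 6: DB = ⌊$114,365 × 150%/10⌋ = $17,154; SL = ⌊$100,365/5⌋ = $20,073 → take SL $20,073. Book value $94,292.
Year 7: DB = ⌊$94,292 × 150%/10⌋ = $14,143; SL = ⌊$80,292/4⌋ = $20,073 → take SL $20,073. Book value $74,219.
Year 8: DB = ⌊$74,219 × 150%/10⌋ = $11,132; SL = ⌊$60,219/3⌋ = $20,073 → take SL $20,073. Book value $54,146.

$20,073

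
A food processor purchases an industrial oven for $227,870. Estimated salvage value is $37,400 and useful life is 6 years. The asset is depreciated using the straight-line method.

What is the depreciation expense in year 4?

$31,745

Depreciable base = $227,870 − $37,400 = $190,470.
Annual expense = $190,470 / 6 = $31,745.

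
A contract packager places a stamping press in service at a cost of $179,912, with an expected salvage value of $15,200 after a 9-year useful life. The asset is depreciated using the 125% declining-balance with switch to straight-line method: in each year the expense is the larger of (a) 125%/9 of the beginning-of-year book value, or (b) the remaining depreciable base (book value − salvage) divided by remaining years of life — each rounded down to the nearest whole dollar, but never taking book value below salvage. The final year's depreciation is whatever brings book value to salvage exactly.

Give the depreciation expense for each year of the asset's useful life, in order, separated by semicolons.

Depreciable base = $179,912 − $15,200 = $164,712.
Year 1: DB = ⌊$179,912 × 125%/9⌋ = $24,987; SL = ⌊$164,712/9⌋ = $18,301 → take DB $24,987. Book value $154,925.
Year 2: DB = ⌊$154,925 × 125%/9⌋ = $21,517; SL = ⌊$139,725/8⌋ = $17,465 → take DB $21,517. Book value $133,408.
Year 3: DB = ⌊$133,408 × 125%/9⌋ = $18,528; SL = ⌊$118,208/7⌋ = $16,886 → take DB $18,528. Book value $114,880.
Year 4: DB = ⌊$114,880 × 125%/9⌋ = $15,955; SL = ⌊$99,680/6⌋ = $16,613 → take SL $16,613. Book value $98,267.
Year 5: DB = ⌊$98,267 × 125%/9⌋ = $13,648; SL = ⌊$83,067/5⌋ = $16,613 → take SL $16,613. Book value $81,654.
Year 6: DB = ⌊$81,654 × 125%/9⌋ = $11,340; SL = ⌊$66,454/4⌋ = $16,613 → take SL $16,613. Book value $65,041.
Year 7: DB = ⌊$65,041 × 125%/9⌋ = $9,033; SL = ⌊$49,841/3⌋ = $16,613 → take SL $16,613. Book value $48,428.
Year 8: DB = ⌊$48,428 × 125%/9⌋ = $6,726; SL = ⌊$33,228/2⌋ = $16,614 → take SL $16,614. Book value $31,814.
Year 9 (final): $31,814 − $15,200 = $16,614. Book value $15,200.

$24,987; $21,517; $18,528; $16,613; $16,613; $16,613; $16,613; $16,614; $16,614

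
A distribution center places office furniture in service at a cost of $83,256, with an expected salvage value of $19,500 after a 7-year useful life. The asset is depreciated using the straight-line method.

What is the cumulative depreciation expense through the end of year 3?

$27,324

Depreciable base = $83,256 − $19,500 = $63,756.
Annual expense = $63,756 / 7 = $9,108.
End of year 1: book value $74,148.
End of year 2: book value $65,040.
End of year 3: book value $55,932.
Accumulated through year 3 = $83,256 − $55,932 = $27,324.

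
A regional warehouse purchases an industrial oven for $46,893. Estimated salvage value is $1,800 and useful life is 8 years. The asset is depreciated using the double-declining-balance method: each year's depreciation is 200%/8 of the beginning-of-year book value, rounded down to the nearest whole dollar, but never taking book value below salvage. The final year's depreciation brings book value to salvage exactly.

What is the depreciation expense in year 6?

$2,782

Depreciable base = $46,893 − $1,800 = $45,093.
Year 1: ⌊$46,893 × 200%/8⌋ = $11,723. Book value $35,170.
Year 2: ⌊$35,170 × 200%/8⌋ = $8,792. Book value $26,378.
Year 3: ⌊$26,378 × 200%/8⌋ = $6,594. Book value $19,784.
Year 4: ⌊$19,784 × 200%/8⌋ = $4,946. Book value $14,838.
Year 5: ⌊$14,838 × 200%/8⌋ = $3,709. Book value $11,129.
Year 6: ⌊$11,129 × 200%/8⌋ = $2,782. Book value $8,347.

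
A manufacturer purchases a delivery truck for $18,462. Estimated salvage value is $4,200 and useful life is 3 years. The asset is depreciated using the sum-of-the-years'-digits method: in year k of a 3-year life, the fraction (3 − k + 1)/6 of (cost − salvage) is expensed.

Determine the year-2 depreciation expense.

Depreciable base = $18,462 − $4,200 = $14,262.
Sum of the years' digits = 3+2+1 = 6.
Year 1: $14,262 × 3/6 = $7,131. Book value $11,331.
Year 2: $14,262 × 2/6 = $4,754. Book value $6,577.

$4,754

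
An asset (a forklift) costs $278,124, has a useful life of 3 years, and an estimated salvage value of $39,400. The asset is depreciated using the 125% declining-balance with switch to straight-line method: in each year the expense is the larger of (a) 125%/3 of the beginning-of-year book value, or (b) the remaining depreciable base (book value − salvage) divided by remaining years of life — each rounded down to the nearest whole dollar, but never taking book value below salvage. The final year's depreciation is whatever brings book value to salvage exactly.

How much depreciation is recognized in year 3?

Depreciable base = $278,124 − $39,400 = $238,724.
Year 1: DB = ⌊$278,124 × 125%/3⌋ = $115,885; SL = ⌊$238,724/3⌋ = $79,574 → take DB $115,885. Book value $162,239.
Year 2: DB = ⌊$162,239 × 125%/3⌋ = $67,599; SL = ⌊$122,839/2⌋ = $61,419 → take DB $67,599. Book value $94,640.
Year 3 (final): $94,640 − $39,400 = $55,240. Book value $39,400.

$55,240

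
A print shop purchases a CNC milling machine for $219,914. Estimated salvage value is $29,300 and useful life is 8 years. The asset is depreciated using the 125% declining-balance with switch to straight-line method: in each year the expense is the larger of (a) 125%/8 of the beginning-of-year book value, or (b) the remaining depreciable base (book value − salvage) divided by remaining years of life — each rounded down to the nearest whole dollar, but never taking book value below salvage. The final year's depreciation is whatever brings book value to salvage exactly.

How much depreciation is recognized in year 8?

Depreciable base = $219,914 − $29,300 = $190,614.
Year 1: DB = ⌊$219,914 × 125%/8⌋ = $34,361; SL = ⌊$190,614/8⌋ = $23,826 → take DB $34,361. Book value $185,553.
Year 2: DB = ⌊$185,553 × 125%/8⌋ = $28,992; SL = ⌊$156,253/7⌋ = $22,321 → take DB $28,992. Book value $156,561.
Year 3: DB = ⌊$156,561 × 125%/8⌋ = $24,462; SL = ⌊$127,261/6⌋ = $21,210 → take DB $24,462. Book value $132,099.
Year 4: DB = ⌊$132,099 × 125%/8⌋ = $20,640; SL = ⌊$102,799/5⌋ = $20,559 → take DB $20,640. Book value $111,459.
Year 5: DB = ⌊$111,459 × 125%/8⌋ = $17,415; SL = ⌊$82,159/4⌋ = $20,539 → take SL $20,539. Book value $90,920.
Year 6: DB = ⌊$90,920 × 125%/8⌋ = $14,206; SL = ⌊$61,620/3⌋ = $20,540 → take SL $20,540. Book value $70,380.
Year 7: DB = ⌊$70,380 × 125%/8⌋ = $10,996; SL = ⌊$41,080/2⌋ = $20,540 → take SL $20,540. Book value $49,840.
Year 8 (final): $49,840 − $29,300 = $20,540. Book value $29,300.

$20,540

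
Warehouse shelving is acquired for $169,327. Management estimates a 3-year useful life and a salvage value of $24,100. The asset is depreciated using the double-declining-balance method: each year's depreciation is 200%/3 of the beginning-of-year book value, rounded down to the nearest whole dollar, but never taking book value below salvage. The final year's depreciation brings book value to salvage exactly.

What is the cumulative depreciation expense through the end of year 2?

$145,227

Depreciable base = $169,327 − $24,100 = $145,227.
Year 1: ⌊$169,327 × 200%/3⌋ = $112,884. Book value $56,443.
Year 2: ⌊$56,443 × 200%/3⌋ = $37,628, capped at $32,343. Book value $24,100.
Accumulated through year 2 = $169,327 − $24,100 = $145,227.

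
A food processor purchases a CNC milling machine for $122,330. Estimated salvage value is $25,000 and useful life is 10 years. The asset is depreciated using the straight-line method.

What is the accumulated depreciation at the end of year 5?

$48,665

Depreciable base = $122,330 − $25,000 = $97,330.
Annual expense = $97,330 / 10 = $9,733.
End of year 1: book value $112,597.
End of year 2: book value $102,864.
End of year 3: book value $93,131.
End of year 4: book value $83,398.
End of year 5: book value $73,665.
Accumulated through year 5 = $122,330 − $73,665 = $48,665.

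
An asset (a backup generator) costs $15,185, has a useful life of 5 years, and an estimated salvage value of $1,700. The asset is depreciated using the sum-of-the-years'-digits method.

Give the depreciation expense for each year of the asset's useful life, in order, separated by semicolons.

$4,495; $3,596; $2,697; $1,798; $899

Depreciable base = $15,185 − $1,700 = $13,485.
Sum of the years' digits = 5+4+3+2+1 = 15.
Year 1: $13,485 × 5/15 = $4,495. Book value $10,690.
Year 2: $13,485 × 4/15 = $3,596. Book value $7,094.
Year 3: $13,485 × 3/15 = $2,697. Book value $4,397.
Year 4: $13,485 × 2/15 = $1,798. Book value $2,599.
Year 5: $13,485 × 1/15 = $899. Book value $1,700.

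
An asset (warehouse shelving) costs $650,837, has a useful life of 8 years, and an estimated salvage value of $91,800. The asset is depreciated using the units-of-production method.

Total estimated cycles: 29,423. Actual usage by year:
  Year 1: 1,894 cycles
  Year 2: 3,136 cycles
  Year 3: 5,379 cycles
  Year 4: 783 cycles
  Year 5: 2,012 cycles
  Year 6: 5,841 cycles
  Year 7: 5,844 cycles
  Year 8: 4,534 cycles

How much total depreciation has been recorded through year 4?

Depreciable base = $650,837 − $91,800 = $559,037.
Rate = $559,037 / 29,423 cycles = $19 per cycle.
Year 1: 1,894 × $19 = $35,986. Book value $614,851.
Year 2: 3,136 × $19 = $59,584. Book value $555,267.
Year 3: 5,379 × $19 = $102,201. Book value $453,066.
Year 4: 783 × $19 = $14,877. Book value $438,189.
Accumulated through year 4 = $650,837 − $438,189 = $212,648.

$212,648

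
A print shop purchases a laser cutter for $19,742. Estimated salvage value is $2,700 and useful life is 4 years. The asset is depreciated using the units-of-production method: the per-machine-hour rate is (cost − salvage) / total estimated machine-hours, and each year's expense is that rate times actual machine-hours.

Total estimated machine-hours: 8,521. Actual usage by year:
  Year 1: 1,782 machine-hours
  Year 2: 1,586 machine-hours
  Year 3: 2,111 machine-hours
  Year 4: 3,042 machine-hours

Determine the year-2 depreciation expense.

Depreciable base = $19,742 − $2,700 = $17,042.
Rate = $17,042 / 8,521 machine-hours = $2 per machine-hour.
Year 1: 1,782 × $2 = $3,564. Book value $16,178.
Year 2: 1,586 × $2 = $3,172. Book value $13,006.

$3,172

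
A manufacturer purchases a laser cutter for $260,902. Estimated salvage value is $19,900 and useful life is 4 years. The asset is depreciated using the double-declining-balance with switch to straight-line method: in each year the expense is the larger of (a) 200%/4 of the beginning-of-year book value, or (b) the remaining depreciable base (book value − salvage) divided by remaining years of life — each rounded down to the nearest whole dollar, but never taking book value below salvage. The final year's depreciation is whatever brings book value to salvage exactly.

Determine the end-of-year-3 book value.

Depreciable base = $260,902 − $19,900 = $241,002.
Year 1: DB = ⌊$260,902 × 200%/4⌋ = $130,451; SL = ⌊$241,002/4⌋ = $60,250 → take DB $130,451. Book value $130,451.
Year 2: DB = ⌊$130,451 × 200%/4⌋ = $65,225; SL = ⌊$110,551/3⌋ = $36,850 → take DB $65,225. Book value $65,226.
Year 3: DB = ⌊$65,226 × 200%/4⌋ = $32,613; SL = ⌊$45,326/2⌋ = $22,663 → take DB $32,613. Book value $32,613.

$32,613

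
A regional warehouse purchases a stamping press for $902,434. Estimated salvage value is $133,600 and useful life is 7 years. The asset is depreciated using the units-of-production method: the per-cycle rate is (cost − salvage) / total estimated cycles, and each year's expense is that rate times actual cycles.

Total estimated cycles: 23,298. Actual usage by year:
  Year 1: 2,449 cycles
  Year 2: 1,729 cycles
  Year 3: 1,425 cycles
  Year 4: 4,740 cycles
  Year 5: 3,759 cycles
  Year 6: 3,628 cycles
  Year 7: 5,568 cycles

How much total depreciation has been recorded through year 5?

$465,366

Depreciable base = $902,434 − $133,600 = $768,834.
Rate = $768,834 / 23,298 cycles = $33 per cycle.
Year 1: 2,449 × $33 = $80,817. Book value $821,617.
Year 2: 1,729 × $33 = $57,057. Book value $764,560.
Year 3: 1,425 × $33 = $47,025. Book value $717,535.
Year 4: 4,740 × $33 = $156,420. Book value $561,115.
Year 5: 3,759 × $33 = $124,047. Book value $437,068.
Accumulated through year 5 = $902,434 − $437,068 = $465,366.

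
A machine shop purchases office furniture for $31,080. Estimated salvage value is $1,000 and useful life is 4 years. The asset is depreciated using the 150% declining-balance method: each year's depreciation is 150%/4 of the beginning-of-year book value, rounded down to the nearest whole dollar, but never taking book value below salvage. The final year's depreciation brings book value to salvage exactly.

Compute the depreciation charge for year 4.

$6,589

Depreciable base = $31,080 − $1,000 = $30,080.
Year 1: ⌊$31,080 × 150%/4⌋ = $11,655. Book value $19,425.
Year 2: ⌊$19,425 × 150%/4⌋ = $7,284. Book value $12,141.
Year 3: ⌊$12,141 × 150%/4⌋ = $4,552. Book value $7,589.
Year 4 (final): $7,589 − $1,000 = $6,589. Book value $1,000.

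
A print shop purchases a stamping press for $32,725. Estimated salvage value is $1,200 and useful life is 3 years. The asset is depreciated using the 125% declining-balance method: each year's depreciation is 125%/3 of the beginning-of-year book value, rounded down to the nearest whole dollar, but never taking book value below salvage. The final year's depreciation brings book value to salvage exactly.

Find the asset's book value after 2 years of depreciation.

$11,136

Depreciable base = $32,725 − $1,200 = $31,525.
Year 1: ⌊$32,725 × 125%/3⌋ = $13,635. Book value $19,090.
Year 2: ⌊$19,090 × 125%/3⌋ = $7,954. Book value $11,136.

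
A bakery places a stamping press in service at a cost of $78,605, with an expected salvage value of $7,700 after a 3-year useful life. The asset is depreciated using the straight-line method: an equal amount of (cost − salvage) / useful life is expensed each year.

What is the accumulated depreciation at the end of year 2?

$47,270

Depreciable base = $78,605 − $7,700 = $70,905.
Annual expense = $70,905 / 3 = $23,635.
End of year 1: book value $54,970.
End of year 2: book value $31,335.
Accumulated through year 2 = $78,605 − $31,335 = $47,270.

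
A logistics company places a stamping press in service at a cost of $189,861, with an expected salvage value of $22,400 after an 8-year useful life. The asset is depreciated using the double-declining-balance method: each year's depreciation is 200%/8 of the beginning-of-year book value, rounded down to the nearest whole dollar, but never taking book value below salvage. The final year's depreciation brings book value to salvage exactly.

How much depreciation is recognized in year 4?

$20,024

Depreciable base = $189,861 − $22,400 = $167,461.
Year 1: ⌊$189,861 × 200%/8⌋ = $47,465. Book value $142,396.
Year 2: ⌊$142,396 × 200%/8⌋ = $35,599. Book value $106,797.
Year 3: ⌊$106,797 × 200%/8⌋ = $26,699. Book value $80,098.
Year 4: ⌊$80,098 × 200%/8⌋ = $20,024. Book value $60,074.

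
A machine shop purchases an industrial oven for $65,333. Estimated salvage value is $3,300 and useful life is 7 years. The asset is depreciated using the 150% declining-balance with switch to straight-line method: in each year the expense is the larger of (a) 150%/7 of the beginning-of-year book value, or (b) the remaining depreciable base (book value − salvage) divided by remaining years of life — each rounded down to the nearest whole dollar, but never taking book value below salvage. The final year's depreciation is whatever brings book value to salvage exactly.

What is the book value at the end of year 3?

$31,691

Depreciable base = $65,333 − $3,300 = $62,033.
Year 1: DB = ⌊$65,333 × 150%/7⌋ = $13,999; SL = ⌊$62,033/7⌋ = $8,861 → take DB $13,999. Book value $51,334.
Year 2: DB = ⌊$51,334 × 150%/7⌋ = $11,000; SL = ⌊$48,034/6⌋ = $8,005 → take DB $11,000. Book value $40,334.
Year 3: DB = ⌊$40,334 × 150%/7⌋ = $8,643; SL = ⌊$37,034/5⌋ = $7,406 → take DB $8,643. Book value $31,691.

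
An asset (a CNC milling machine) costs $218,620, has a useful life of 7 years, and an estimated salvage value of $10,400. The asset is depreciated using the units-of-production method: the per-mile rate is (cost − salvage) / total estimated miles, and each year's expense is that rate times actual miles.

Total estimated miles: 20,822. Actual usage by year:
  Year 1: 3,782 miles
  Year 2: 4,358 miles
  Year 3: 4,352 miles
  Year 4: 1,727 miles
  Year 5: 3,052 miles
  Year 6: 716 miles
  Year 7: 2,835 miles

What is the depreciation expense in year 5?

Depreciable base = $218,620 − $10,400 = $208,220.
Rate = $208,220 / 20,822 miles = $10 per mile.
Year 1: 3,782 × $10 = $37,820. Book value $180,800.
Year 2: 4,358 × $10 = $43,580. Book value $137,220.
Year 3: 4,352 × $10 = $43,520. Book value $93,700.
Year 4: 1,727 × $10 = $17,270. Book value $76,430.
Year 5: 3,052 × $10 = $30,520. Book value $45,910.

$30,520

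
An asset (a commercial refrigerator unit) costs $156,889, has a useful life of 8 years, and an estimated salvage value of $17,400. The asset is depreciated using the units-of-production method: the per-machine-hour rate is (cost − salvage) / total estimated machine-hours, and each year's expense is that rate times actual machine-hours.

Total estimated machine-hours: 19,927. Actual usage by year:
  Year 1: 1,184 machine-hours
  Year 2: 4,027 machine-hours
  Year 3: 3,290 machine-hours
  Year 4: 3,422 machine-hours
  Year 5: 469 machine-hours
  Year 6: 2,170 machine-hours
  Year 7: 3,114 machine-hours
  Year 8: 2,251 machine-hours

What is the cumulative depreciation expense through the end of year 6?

Depreciable base = $156,889 − $17,400 = $139,489.
Rate = $139,489 / 19,927 machine-hours = $7 per machine-hour.
Year 1: 1,184 × $7 = $8,288. Book value $148,601.
Year 2: 4,027 × $7 = $28,189. Book value $120,412.
Year 3: 3,290 × $7 = $23,030. Book value $97,382.
Year 4: 3,422 × $7 = $23,954. Book value $73,428.
Year 5: 469 × $7 = $3,283. Book value $70,145.
Year 6: 2,170 × $7 = $15,190. Book value $54,955.
Accumulated through year 6 = $156,889 − $54,955 = $101,934.

$101,934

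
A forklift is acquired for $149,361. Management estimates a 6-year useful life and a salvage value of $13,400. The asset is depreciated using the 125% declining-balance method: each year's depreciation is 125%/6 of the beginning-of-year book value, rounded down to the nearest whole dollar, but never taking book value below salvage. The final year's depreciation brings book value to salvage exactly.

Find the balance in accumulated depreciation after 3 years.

Depreciable base = $149,361 − $13,400 = $135,961.
Year 1: ⌊$149,361 × 125%/6⌋ = $31,116. Book value $118,245.
Year 2: ⌊$118,245 × 125%/6⌋ = $24,634. Book value $93,611.
Year 3: ⌊$93,611 × 125%/6⌋ = $19,502. Book value $74,109.
Accumulated through year 3 = $149,361 − $74,109 = $75,252.

$75,252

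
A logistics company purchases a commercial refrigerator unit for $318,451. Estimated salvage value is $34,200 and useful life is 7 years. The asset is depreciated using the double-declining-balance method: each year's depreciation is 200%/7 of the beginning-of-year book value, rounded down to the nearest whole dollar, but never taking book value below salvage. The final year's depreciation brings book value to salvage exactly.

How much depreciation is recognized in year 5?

Depreciable base = $318,451 − $34,200 = $284,251.
Year 1: ⌊$318,451 × 200%/7⌋ = $90,986. Book value $227,465.
Year 2: ⌊$227,465 × 200%/7⌋ = $64,990. Book value $162,475.
Year 3: ⌊$162,475 × 200%/7⌋ = $46,421. Book value $116,054.
Year 4: ⌊$116,054 × 200%/7⌋ = $33,158. Book value $82,896.
Year 5: ⌊$82,896 × 200%/7⌋ = $23,684. Book value $59,212.

$23,684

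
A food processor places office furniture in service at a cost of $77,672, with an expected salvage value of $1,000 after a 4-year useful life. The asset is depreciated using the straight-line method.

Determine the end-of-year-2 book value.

Depreciable base = $77,672 − $1,000 = $76,672.
Annual expense = $76,672 / 4 = $19,168.
End of year 1: book value $58,504.
End of year 2: book value $39,336.

$39,336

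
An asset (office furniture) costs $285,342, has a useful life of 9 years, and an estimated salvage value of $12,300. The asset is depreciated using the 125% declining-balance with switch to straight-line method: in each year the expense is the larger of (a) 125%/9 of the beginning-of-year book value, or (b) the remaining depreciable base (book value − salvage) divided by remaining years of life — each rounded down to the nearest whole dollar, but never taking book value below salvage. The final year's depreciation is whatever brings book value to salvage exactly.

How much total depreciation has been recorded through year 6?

Depreciable base = $285,342 − $12,300 = $273,042.
Year 1: DB = ⌊$285,342 × 125%/9⌋ = $39,630; SL = ⌊$273,042/9⌋ = $30,338 → take DB $39,630. Book value $245,712.
Year 2: DB = ⌊$245,712 × 125%/9⌋ = $34,126; SL = ⌊$233,412/8⌋ = $29,176 → take DB $34,126. Book value $211,586.
Year 3: DB = ⌊$211,586 × 125%/9⌋ = $29,386; SL = ⌊$199,286/7⌋ = $28,469 → take DB $29,386. Book value $182,200.
Year 4: DB = ⌊$182,200 × 125%/9⌋ = $25,305; SL = ⌊$169,900/6⌋ = $28,316 → take SL $28,316. Book value $153,884.
Year 5: DB = ⌊$153,884 × 125%/9⌋ = $21,372; SL = ⌊$141,584/5⌋ = $28,316 → take SL $28,316. Book value $125,568.
Year 6: DB = ⌊$125,568 × 125%/9⌋ = $17,440; SL = ⌊$113,268/4⌋ = $28,317 → take SL $28,317. Book value $97,251.
Accumulated through year 6 = $285,342 − $97,251 = $188,091.

$188,091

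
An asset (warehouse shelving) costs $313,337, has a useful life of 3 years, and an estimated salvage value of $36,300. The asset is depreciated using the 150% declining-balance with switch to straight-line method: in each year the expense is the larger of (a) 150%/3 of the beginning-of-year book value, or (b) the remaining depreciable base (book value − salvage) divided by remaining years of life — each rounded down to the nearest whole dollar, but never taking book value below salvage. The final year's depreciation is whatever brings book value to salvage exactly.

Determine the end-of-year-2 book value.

Depreciable base = $313,337 − $36,300 = $277,037.
Year 1: DB = ⌊$313,337 × 150%/3⌋ = $156,668; SL = ⌊$277,037/3⌋ = $92,345 → take DB $156,668. Book value $156,669.
Year 2: DB = ⌊$156,669 × 150%/3⌋ = $78,334; SL = ⌊$120,369/2⌋ = $60,184 → take DB $78,334. Book value $78,335.

$78,335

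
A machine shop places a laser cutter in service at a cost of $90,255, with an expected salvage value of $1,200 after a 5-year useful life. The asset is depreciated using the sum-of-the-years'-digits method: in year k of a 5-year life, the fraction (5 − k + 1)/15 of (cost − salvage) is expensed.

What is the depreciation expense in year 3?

Depreciable base = $90,255 − $1,200 = $89,055.
Sum of the years' digits = 5+4+3+2+1 = 15.
Year 1: $89,055 × 5/15 = $29,685. Book value $60,570.
Year 2: $89,055 × 4/15 = $23,748. Book value $36,822.
Year 3: $89,055 × 3/15 = $17,811. Book value $19,011.

$17,811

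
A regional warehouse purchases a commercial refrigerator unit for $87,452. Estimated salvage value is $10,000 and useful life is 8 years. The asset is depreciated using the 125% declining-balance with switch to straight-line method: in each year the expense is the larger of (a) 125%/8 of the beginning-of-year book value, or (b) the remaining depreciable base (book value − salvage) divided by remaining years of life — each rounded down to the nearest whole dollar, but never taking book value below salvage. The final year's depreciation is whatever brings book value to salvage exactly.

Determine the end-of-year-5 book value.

Depreciable base = $87,452 − $10,000 = $77,452.
Year 1: DB = ⌊$87,452 × 125%/8⌋ = $13,664; SL = ⌊$77,452/8⌋ = $9,681 → take DB $13,664. Book value $73,788.
Year 2: DB = ⌊$73,788 × 125%/8⌋ = $11,529; SL = ⌊$63,788/7⌋ = $9,112 → take DB $11,529. Book value $62,259.
Year 3: DB = ⌊$62,259 × 125%/8⌋ = $9,727; SL = ⌊$52,259/6⌋ = $8,709 → take DB $9,727. Book value $52,532.
Year 4: DB = ⌊$52,532 × 125%/8⌋ = $8,208; SL = ⌊$42,532/5⌋ = $8,506 → take SL $8,506. Book value $44,026.
Year 5: DB = ⌊$44,026 × 125%/8⌋ = $6,879; SL = ⌊$34,026/4⌋ = $8,506 → take SL $8,506. Book value $35,520.

$35,520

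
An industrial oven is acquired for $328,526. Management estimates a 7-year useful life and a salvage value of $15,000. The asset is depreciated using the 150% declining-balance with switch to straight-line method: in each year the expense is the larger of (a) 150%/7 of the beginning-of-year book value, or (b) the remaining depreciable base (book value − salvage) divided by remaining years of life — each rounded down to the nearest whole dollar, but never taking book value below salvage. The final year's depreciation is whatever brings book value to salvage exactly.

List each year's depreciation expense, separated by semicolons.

Depreciable base = $328,526 − $15,000 = $313,526.
Year 1: DB = ⌊$328,526 × 150%/7⌋ = $70,398; SL = ⌊$313,526/7⌋ = $44,789 → take DB $70,398. Book value $258,128.
Year 2: DB = ⌊$258,128 × 150%/7⌋ = $55,313; SL = ⌊$243,128/6⌋ = $40,521 → take DB $55,313. Book value $202,815.
Year 3: DB = ⌊$202,815 × 150%/7⌋ = $43,460; SL = ⌊$187,815/5⌋ = $37,563 → take DB $43,460. Book value $159,355.
Year 4: DB = ⌊$159,355 × 150%/7⌋ = $34,147; SL = ⌊$144,355/4⌋ = $36,088 → take SL $36,088. Book value $123,267.
Year 5: DB = ⌊$123,267 × 150%/7⌋ = $26,414; SL = ⌊$108,267/3⌋ = $36,089 → take SL $36,089. Book value $87,178.
Year 6: DB = ⌊$87,178 × 150%/7⌋ = $18,681; SL = ⌊$72,178/2⌋ = $36,089 → take SL $36,089. Book value $51,089.
Year 7 (final): $51,089 − $15,000 = $36,089. Book value $15,000.

$70,398; $55,313; $43,460; $36,088; $36,089; $36,089; $36,089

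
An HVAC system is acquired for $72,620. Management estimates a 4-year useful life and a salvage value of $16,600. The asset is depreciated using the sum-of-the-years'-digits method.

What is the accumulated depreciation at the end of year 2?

Depreciable base = $72,620 − $16,600 = $56,020.
Sum of the years' digits = 4+3+2+1 = 10.
Year 1: $56,020 × 4/10 = $22,408. Book value $50,212.
Year 2: $56,020 × 3/10 = $16,806. Book value $33,406.
Accumulated through year 2 = $72,620 − $33,406 = $39,214.

$39,214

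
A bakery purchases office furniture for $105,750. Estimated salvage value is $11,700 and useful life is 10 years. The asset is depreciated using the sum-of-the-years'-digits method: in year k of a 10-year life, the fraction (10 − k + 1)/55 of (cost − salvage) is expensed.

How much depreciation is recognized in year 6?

$8,550

Depreciable base = $105,750 − $11,700 = $94,050.
Sum of the years' digits = 10+9+8+7+6+5+4+3+2+1 = 55.
Year 1: $94,050 × 10/55 = $17,100. Book value $88,650.
Year 2: $94,050 × 9/55 = $15,390. Book value $73,260.
Year 3: $94,050 × 8/55 = $13,680. Book value $59,580.
Year 4: $94,050 × 7/55 = $11,970. Book value $47,610.
Year 5: $94,050 × 6/55 = $10,260. Book value $37,350.
Year 6: $94,050 × 5/55 = $8,550. Book value $28,800.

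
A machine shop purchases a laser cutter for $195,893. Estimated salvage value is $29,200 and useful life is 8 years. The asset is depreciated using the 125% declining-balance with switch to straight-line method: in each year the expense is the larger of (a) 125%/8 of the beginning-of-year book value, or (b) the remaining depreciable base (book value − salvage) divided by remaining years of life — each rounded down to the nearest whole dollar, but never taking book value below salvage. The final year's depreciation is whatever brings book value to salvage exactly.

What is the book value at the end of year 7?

$46,722

Depreciable base = $195,893 − $29,200 = $166,693.
Year 1: DB = ⌊$195,893 × 125%/8⌋ = $30,608; SL = ⌊$166,693/8⌋ = $20,836 → take DB $30,608. Book value $165,285.
Year 2: DB = ⌊$165,285 × 125%/8⌋ = $25,825; SL = ⌊$136,085/7⌋ = $19,440 → take DB $25,825. Book value $139,460.
Year 3: DB = ⌊$139,460 × 125%/8⌋ = $21,790; SL = ⌊$110,260/6⌋ = $18,376 → take DB $21,790. Book value $117,670.
Year 4: DB = ⌊$117,670 × 125%/8⌋ = $18,385; SL = ⌊$88,470/5⌋ = $17,694 → take DB $18,385. Book value $99,285.
Year 5: DB = ⌊$99,285 × 125%/8⌋ = $15,513; SL = ⌊$70,085/4⌋ = $17,521 → take SL $17,521. Book value $81,764.
Year 6: DB = ⌊$81,764 × 125%/8⌋ = $12,775; SL = ⌊$52,564/3⌋ = $17,521 → take SL $17,521. Book value $64,243.
Year 7: DB = ⌊$64,243 × 125%/8⌋ = $10,037; SL = ⌊$35,043/2⌋ = $17,521 → take SL $17,521. Book value $46,722.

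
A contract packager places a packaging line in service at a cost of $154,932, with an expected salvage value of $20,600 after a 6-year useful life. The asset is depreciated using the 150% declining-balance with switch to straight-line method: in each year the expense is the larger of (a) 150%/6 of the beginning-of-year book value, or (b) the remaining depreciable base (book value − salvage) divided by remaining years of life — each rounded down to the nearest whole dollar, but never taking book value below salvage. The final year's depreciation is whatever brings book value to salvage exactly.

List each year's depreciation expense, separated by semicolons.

$38,733; $29,049; $21,787; $16,340; $14,211; $14,212

Depreciable base = $154,932 − $20,600 = $134,332.
Year 1: DB = ⌊$154,932 × 150%/6⌋ = $38,733; SL = ⌊$134,332/6⌋ = $22,388 → take DB $38,733. Book value $116,199.
Year 2: DB = ⌊$116,199 × 150%/6⌋ = $29,049; SL = ⌊$95,599/5⌋ = $19,119 → take DB $29,049. Book value $87,150.
Year 3: DB = ⌊$87,150 × 150%/6⌋ = $21,787; SL = ⌊$66,550/4⌋ = $16,637 → take DB $21,787. Book value $65,363.
Year 4: DB = ⌊$65,363 × 150%/6⌋ = $16,340; SL = ⌊$44,763/3⌋ = $14,921 → take DB $16,340. Book value $49,023.
Year 5: DB = ⌊$49,023 × 150%/6⌋ = $12,255; SL = ⌊$28,423/2⌋ = $14,211 → take SL $14,211. Book value $34,812.
Year 6 (final): $34,812 − $20,600 = $14,212. Book value $20,600.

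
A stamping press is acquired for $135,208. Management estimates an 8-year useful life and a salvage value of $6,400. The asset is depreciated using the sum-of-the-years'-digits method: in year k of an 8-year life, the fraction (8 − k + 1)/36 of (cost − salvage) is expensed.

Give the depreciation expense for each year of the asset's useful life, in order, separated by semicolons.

Depreciable base = $135,208 − $6,400 = $128,808.
Sum of the years' digits = 8+7+6+5+4+3+2+1 = 36.
Year 1: $128,808 × 8/36 = $28,624. Book value $106,584.
Year 2: $128,808 × 7/36 = $25,046. Book value $81,538.
Year 3: $128,808 × 6/36 = $21,468. Book value $60,070.
Year 4: $128,808 × 5/36 = $17,890. Book value $42,180.
Year 5: $128,808 × 4/36 = $14,312. Book value $27,868.
Year 6: $128,808 × 3/36 = $10,734. Book value $17,134.
Year 7: $128,808 × 2/36 = $7,156. Book value $9,978.
Year 8: $128,808 × 1/36 = $3,578. Book value $6,400.

$28,624; $25,046; $21,468; $17,890; $14,312; $10,734; $7,156; $3,578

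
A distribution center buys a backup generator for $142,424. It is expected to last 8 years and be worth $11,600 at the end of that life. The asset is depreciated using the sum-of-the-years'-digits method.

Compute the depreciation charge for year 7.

Depreciable base = $142,424 − $11,600 = $130,824.
Sum of the years' digits = 8+7+6+5+4+3+2+1 = 36.
Year 1: $130,824 × 8/36 = $29,072. Book value $113,352.
Year 2: $130,824 × 7/36 = $25,438. Book value $87,914.
Year 3: $130,824 × 6/36 = $21,804. Book value $66,110.
Year 4: $130,824 × 5/36 = $18,170. Book value $47,940.
Year 5: $130,824 × 4/36 = $14,536. Book value $33,404.
Year 6: $130,824 × 3/36 = $10,902. Book value $22,502.
Year 7: $130,824 × 2/36 = $7,268. Book value $15,234.

$7,268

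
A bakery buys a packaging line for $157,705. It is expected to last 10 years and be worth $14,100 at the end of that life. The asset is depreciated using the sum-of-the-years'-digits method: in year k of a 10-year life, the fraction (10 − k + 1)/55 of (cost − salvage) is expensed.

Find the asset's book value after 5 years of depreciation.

Depreciable base = $157,705 − $14,100 = $143,605.
Sum of the years' digits = 10+9+8+7+6+5+4+3+2+1 = 55.
Year 1: $143,605 × 10/55 = $26,110. Book value $131,595.
Year 2: $143,605 × 9/55 = $23,499. Book value $108,096.
Year 3: $143,605 × 8/55 = $20,888. Book value $87,208.
Year 4: $143,605 × 7/55 = $18,277. Book value $68,931.
Year 5: $143,605 × 6/55 = $15,666. Book value $53,265.

$53,265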